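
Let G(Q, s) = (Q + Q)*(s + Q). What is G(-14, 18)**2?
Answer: 12544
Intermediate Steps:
G(Q, s) = 2*Q*(Q + s) (G(Q, s) = (2*Q)*(Q + s) = 2*Q*(Q + s))
G(-14, 18)**2 = (2*(-14)*(-14 + 18))**2 = (2*(-14)*4)**2 = (-112)**2 = 12544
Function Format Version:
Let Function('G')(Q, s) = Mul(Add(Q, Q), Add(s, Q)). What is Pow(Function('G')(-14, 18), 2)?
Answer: 12544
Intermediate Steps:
Function('G')(Q, s) = Mul(2, Q, Add(Q, s)) (Function('G')(Q, s) = Mul(Mul(2, Q), Add(Q, s)) = Mul(2, Q, Add(Q, s)))
Pow(Function('G')(-14, 18), 2) = Pow(Mul(2, -14, Add(-14, 18)), 2) = Pow(Mul(2, -14, 4), 2) = Pow(-112, 2) = 12544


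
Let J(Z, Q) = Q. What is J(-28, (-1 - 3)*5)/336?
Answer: -5/84 ≈ -0.059524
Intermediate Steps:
J(-28, (-1 - 3)*5)/336 = ((-1 - 3)*5)/336 = -4*5*(1/336) = -20*1/336 = -5/84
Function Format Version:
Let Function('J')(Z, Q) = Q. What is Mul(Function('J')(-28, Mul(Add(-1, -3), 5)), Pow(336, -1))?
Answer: Rational(-5, 84) ≈ -0.059524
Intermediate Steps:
Mul(Function('J')(-28, Mul(Add(-1, -3), 5)), Pow(336, -1)) = Mul(Mul(Add(-1, -3), 5), Pow(336, -1)) = Mul(Mul(-4, 5), Rational(1, 336)) = Mul(-20, Rational(1, 336)) = Rational(-5, 84)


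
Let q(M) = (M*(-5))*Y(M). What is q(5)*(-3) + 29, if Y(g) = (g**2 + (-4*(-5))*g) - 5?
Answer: 9029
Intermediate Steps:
Y(g) = -5 + g**2 + 20*g (Y(g) = (g**2 + 20*g) - 5 = -5 + g**2 + 20*g)
q(M) = -5*M*(-5 + M**2 + 20*M) (q(M) = (M*(-5))*(-5 + M**2 + 20*M) = (-5*M)*(-5 + M**2 + 20*M) = -5*M*(-5 + M**2 + 20*M))
q(5)*(-3) + 29 = (5*5*(5 - 1*5**2 - 20*5))*(-3) + 29 = (5*5*(5 - 1*25 - 100))*(-3) + 29 = (5*5*(5 - 25 - 100))*(-3) + 29 = (5*5*(-120))*(-3) + 29 = -3000*(-3) + 29 = 9000 + 29 = 9029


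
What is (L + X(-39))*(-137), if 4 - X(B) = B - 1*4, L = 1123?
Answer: -160290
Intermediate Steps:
X(B) = 8 - B (X(B) = 4 - (B - 1*4) = 4 - (B - 4) = 4 - (-4 + B) = 4 + (4 - B) = 8 - B)
(L + X(-39))*(-137) = (1123 + (8 - 1*(-39)))*(-137) = (1123 + (8 + 39))*(-137) = (1123 + 47)*(-137) = 1170*(-137) = -160290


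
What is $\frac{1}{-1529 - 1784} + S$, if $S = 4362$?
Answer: $\frac{14451305}{3313} \approx 4362.0$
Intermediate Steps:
$\frac{1}{-1529 - 1784} + S = \frac{1}{-1529 - 1784} + 4362 = \frac{1}{-3313} + 4362 = - \frac{1}{3313} + 4362 = \frac{14451305}{3313}$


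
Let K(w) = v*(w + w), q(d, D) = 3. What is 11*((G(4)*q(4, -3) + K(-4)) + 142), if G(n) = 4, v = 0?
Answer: 1694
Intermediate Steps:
K(w) = 0 (K(w) = 0*(w + w) = 0*(2*w) = 0)
11*((G(4)*q(4, -3) + K(-4)) + 142) = 11*((4*3 + 0) + 142) = 11*((12 + 0) + 142) = 11*(12 + 142) = 11*154 = 1694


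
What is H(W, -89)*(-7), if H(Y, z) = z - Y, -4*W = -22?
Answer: 1323/2 ≈ 661.50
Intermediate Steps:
W = 11/2 (W = -1/4*(-22) = 11/2 ≈ 5.5000)
H(W, -89)*(-7) = (-89 - 1*11/2)*(-7) = (-89 - 11/2)*(-7) = -189/2*(-7) = 1323/2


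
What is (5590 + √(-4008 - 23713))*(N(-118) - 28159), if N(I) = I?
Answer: -158068430 - 28277*I*√27721 ≈ -1.5807e+8 - 4.708e+6*I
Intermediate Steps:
(5590 + √(-4008 - 23713))*(N(-118) - 28159) = (5590 + √(-4008 - 23713))*(-118 - 28159) = (5590 + √(-27721))*(-28277) = (5590 + I*√27721)*(-28277) = -158068430 - 28277*I*√27721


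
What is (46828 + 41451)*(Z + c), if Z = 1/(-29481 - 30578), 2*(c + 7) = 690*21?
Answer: 38375502872439/60059 ≈ 6.3896e+8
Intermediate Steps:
c = 7238 (c = -7 + (690*21)/2 = -7 + (1/2)*14490 = -7 + 7245 = 7238)
Z = -1/60059 (Z = 1/(-60059) = -1/60059 ≈ -1.6650e-5)
(46828 + 41451)*(Z + c) = (46828 + 41451)*(-1/60059 + 7238) = 88279*(434707041/60059) = 38375502872439/60059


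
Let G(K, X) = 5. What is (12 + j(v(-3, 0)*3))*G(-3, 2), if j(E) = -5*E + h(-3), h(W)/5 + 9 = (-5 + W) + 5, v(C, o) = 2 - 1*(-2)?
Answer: -540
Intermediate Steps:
v(C, o) = 4 (v(C, o) = 2 + 2 = 4)
h(W) = -45 + 5*W (h(W) = -45 + 5*((-5 + W) + 5) = -45 + 5*W)
j(E) = -60 - 5*E (j(E) = -5*E + (-45 + 5*(-3)) = -5*E + (-45 - 15) = -5*E - 60 = -60 - 5*E)
(12 + j(v(-3, 0)*3))*G(-3, 2) = (12 + (-60 - 20*3))*5 = (12 + (-60 - 5*12))*5 = (12 + (-60 - 60))*5 = (12 - 120)*5 = -108*5 = -540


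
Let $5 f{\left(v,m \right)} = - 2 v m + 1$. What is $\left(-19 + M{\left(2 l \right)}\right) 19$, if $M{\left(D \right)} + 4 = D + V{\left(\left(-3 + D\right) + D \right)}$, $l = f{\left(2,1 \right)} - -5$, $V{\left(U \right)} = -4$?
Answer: $- \frac{1729}{5} \approx -345.8$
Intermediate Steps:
$f{\left(v,m \right)} = \frac{1}{5} - \frac{2 m v}{5}$ ($f{\left(v,m \right)} = \frac{- 2 v m + 1}{5} = \frac{- 2 m v + 1}{5} = \frac{1 - 2 m v}{5} = \frac{1}{5} - \frac{2 m v}{5}$)
$l = \frac{22}{5}$ ($l = \left(\frac{1}{5} - \frac{2}{5} \cdot 2\right) - -5 = \left(\frac{1}{5} - \frac{4}{5}\right) + 5 = - \frac{3}{5} + 5 = \frac{22}{5} \approx 4.4$)
$M{\left(D \right)} = -8 + D$ ($M{\left(D \right)} = -4 + \left(D - 4\right) = -4 + \left(-4 + D\right) = -8 + D$)
$\left(-19 + M{\left(2 l \right)}\right) 19 = \left(-19 + \left(-8 + 2 \cdot \frac{22}{5}\right)\right) 19 = \left(-19 + \left(-8 + \frac{44}{5}\right)\right) 19 = \left(-19 + \frac{4}{5}\right) 19 = \left(- \frac{91}{5}\right) 19 = - \frac{1729}{5}$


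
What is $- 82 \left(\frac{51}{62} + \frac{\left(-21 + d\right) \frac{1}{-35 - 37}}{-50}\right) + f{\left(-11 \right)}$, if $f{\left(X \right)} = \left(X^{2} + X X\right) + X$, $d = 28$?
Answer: $\frac{9117103}{55800} \approx 163.39$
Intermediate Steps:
$f{\left(X \right)} = X + 2 X^{2}$ ($f{\left(X \right)} = \left(X^{2} + X^{2}\right) + X = 2 X^{2} + X = X + 2 X^{2}$)
$- 82 \left(\frac{51}{62} + \frac{\left(-21 + d\right) \frac{1}{-35 - 37}}{-50}\right) + f{\left(-11 \right)} = - 82 \left(\frac{51}{62} + \frac{\left(-21 + 28\right) \frac{1}{-35 - 37}}{-50}\right) - 11 \left(1 + 2 \left(-11\right)\right) = - 82 \left(51 \cdot \frac{1}{62} + \frac{7}{-72} \left(- \frac{1}{50}\right)\right) - 11 \left(1 - 22\right) = - 82 \left(\frac{51}{62} + 7 \left(- \frac{1}{72}\right) \left(- \frac{1}{50}\right)\right) - -231 = - 82 \left(\frac{51}{62} - - \frac{7}{3600}\right) + 231 = - 82 \left(\frac{51}{62} + \frac{7}{3600}\right) + 231 = \left(-82\right) \frac{92017}{111600} + 231 = - \frac{3772697}{55800} + 231 = \frac{9117103}{55800}$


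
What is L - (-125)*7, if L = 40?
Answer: 915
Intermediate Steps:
L - (-125)*7 = 40 - (-125)*7 = 40 - 25*(-35) = 40 + 875 = 915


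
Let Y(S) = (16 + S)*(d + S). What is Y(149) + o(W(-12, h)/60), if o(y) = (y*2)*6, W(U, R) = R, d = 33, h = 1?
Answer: 150151/5 ≈ 30030.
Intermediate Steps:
o(y) = 12*y (o(y) = (2*y)*6 = 12*y)
Y(S) = (16 + S)*(33 + S)
Y(149) + o(W(-12, h)/60) = (528 + 149² + 49*149) + 12*(1/60) = (528 + 22201 + 7301) + 12*(1*(1/60)) = 30030 + 12*(1/60) = 30030 + ⅕ = 150151/5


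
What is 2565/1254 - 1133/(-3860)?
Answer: 99313/42460 ≈ 2.3390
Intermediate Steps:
2565/1254 - 1133/(-3860) = 2565*(1/1254) - 1133*(-1/3860) = 45/22 + 1133/3860 = 99313/42460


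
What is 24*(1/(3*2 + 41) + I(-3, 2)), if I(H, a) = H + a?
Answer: -1104/47 ≈ -23.489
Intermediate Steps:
24*(1/(3*2 + 41) + I(-3, 2)) = 24*(1/(3*2 + 41) + (-3 + 2)) = 24*(1/(6 + 41) - 1) = 24*(1/47 - 1) = 24*(-46/47) = -1104/47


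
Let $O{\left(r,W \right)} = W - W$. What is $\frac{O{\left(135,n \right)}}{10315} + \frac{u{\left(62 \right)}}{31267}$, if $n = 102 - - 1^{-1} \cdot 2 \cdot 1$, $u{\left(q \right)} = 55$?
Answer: $\frac{55}{31267} \approx 0.001759$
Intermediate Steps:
$n = 104$ ($n = 102 - \left(-1\right) 1 \cdot 2 \cdot 1 = 102 - \left(-1\right) 2 \cdot 1 = 102 - \left(-2\right) 1 = 102 - -2 = 102 + 2 = 104$)
$O{\left(r,W \right)} = 0$
$\frac{O{\left(135,n \right)}}{10315} + \frac{u{\left(62 \right)}}{31267} = \frac{0}{10315} + \frac{55}{31267} = 0 \cdot \frac{1}{10315} + 55 \cdot \frac{1}{31267} = 0 + \frac{55}{31267} = \frac{55}{31267}$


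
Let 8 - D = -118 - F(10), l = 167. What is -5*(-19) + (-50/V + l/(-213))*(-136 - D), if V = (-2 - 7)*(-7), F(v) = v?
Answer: 2344439/4473 ≈ 524.13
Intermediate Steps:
V = 63 (V = -9*(-7) = 63)
D = 136 (D = 8 - (-118 - 1*10) = 8 - (-118 - 10) = 8 - 1*(-128) = 8 + 128 = 136)
-5*(-19) + (-50/V + l/(-213))*(-136 - D) = -5*(-19) + (-50/63 + 167/(-213))*(-136 - 1*136) = 95 + (-50*1/63 + 167*(-1/213))*(-136 - 136) = 95 + (-50/63 - 167/213)*(-272) = 95 - 7057/4473*(-272) = 95 + 1919504/4473 = 2344439/4473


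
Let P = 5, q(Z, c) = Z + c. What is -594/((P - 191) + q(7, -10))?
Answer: 22/7 ≈ 3.1429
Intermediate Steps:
-594/((P - 191) + q(7, -10)) = -594/((5 - 191) + (7 - 10)) = -594/(-186 - 3) = -594/(-189) = -594*(-1/189) = 22/7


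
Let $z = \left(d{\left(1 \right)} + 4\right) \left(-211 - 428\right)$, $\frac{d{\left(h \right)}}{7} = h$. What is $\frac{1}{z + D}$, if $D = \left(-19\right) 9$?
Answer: $- \frac{1}{7200} \approx -0.00013889$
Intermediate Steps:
$d{\left(h \right)} = 7 h$
$z = -7029$ ($z = \left(7 \cdot 1 + 4\right) \left(-211 - 428\right) = \left(7 + 4\right) \left(-639\right) = 11 \left(-639\right) = -7029$)
$D = -171$
$\frac{1}{z + D} = \frac{1}{-7029 - 171} = \frac{1}{-7200} = - \frac{1}{7200}$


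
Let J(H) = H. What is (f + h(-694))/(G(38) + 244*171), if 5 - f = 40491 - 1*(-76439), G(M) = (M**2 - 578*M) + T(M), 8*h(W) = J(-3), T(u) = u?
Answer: -935403/169936 ≈ -5.5044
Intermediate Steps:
h(W) = -3/8 (h(W) = (1/8)*(-3) = -3/8)
G(M) = M**2 - 577*M (G(M) = (M**2 - 578*M) + M = M**2 - 577*M)
f = -116925 (f = 5 - (40491 - 1*(-76439)) = 5 - (40491 + 76439) = 5 - 1*116930 = 5 - 116930 = -116925)
(f + h(-694))/(G(38) + 244*171) = (-116925 - 3/8)/(38*(-577 + 38) + 244*171) = -935403/(8*(38*(-539) + 41724)) = -935403/(8*(-20482 + 41724)) = -935403/8/21242 = -935403/8*1/21242 = -935403/169936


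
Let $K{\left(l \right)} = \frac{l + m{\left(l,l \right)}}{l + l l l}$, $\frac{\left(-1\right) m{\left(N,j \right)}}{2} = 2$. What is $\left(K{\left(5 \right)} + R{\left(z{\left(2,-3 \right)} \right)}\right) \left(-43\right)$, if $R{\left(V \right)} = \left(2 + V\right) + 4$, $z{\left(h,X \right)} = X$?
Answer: $- \frac{16813}{130} \approx -129.33$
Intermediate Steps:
$m{\left(N,j \right)} = -4$ ($m{\left(N,j \right)} = \left(-2\right) 2 = -4$)
$R{\left(V \right)} = 6 + V$
$K{\left(l \right)} = \frac{-4 + l}{l + l^{3}}$ ($K{\left(l \right)} = \frac{l - 4}{l + l l l} = \frac{-4 + l}{l + l^{2} l} = \frac{-4 + l}{l + l^{3}}$)
$\left(K{\left(5 \right)} + R{\left(z{\left(2,-3 \right)} \right)}\right) \left(-43\right) = \left(\frac{-4 + 5}{5 + 5^{3}} + \left(6 - 3\right)\right) \left(-43\right) = \left(\frac{1}{5 + 125} \cdot 1 + 3\right) \left(-43\right) = \left(\frac{1}{130} \cdot 1 + 3\right) \left(-43\right) = \left(\frac{1}{130} + 3\right) \left(-43\right) = \frac{391}{130} \left(-43\right) = - \frac{16813}{130}$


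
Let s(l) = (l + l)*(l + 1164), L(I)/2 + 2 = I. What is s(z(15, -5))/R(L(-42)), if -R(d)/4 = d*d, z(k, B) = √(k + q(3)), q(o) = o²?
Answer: -3/1936 - 291*√6/1936 ≈ -0.36973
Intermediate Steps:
L(I) = -4 + 2*I
z(k, B) = √(9 + k) (z(k, B) = √(k + 3²) = √(k + 9) = √(9 + k))
s(l) = 2*l*(1164 + l) (s(l) = (2*l)*(1164 + l) = 2*l*(1164 + l))
R(d) = -4*d² (R(d) = -4*d*d = -4*d²)
s(z(15, -5))/R(L(-42)) = (2*√(9 + 15)*(1164 + √(9 + 15)))/((-4*(-4 + 2*(-42))²)) = (2*√24*(1164 + √24))/((-4*(-4 - 84)²)) = (2*(2*√6)*(1164 + 2*√6))/((-4*(-88)²)) = (4*√6*(1164 + 2*√6))/((-4*7744)) = (4*√6*(1164 + 2*√6))/(-30976) = (4*√6*(1164 + 2*√6))*(-1/30976) = -√6*(1164 + 2*√6)/7744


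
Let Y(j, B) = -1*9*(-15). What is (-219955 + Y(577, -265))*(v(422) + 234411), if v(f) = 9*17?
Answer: -51561858480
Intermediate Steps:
v(f) = 153
Y(j, B) = 135 (Y(j, B) = -9*(-15) = 135)
(-219955 + Y(577, -265))*(v(422) + 234411) = (-219955 + 135)*(153 + 234411) = -219820*234564 = -51561858480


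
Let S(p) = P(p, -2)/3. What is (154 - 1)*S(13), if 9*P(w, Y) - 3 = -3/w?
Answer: 204/13 ≈ 15.692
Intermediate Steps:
P(w, Y) = ⅓ - 1/(3*w) (P(w, Y) = ⅓ + (-3/w)/9 = ⅓ - 1/(3*w))
S(p) = (-1 + p)/(9*p) (S(p) = ((-1 + p)/(3*p))/3 = ((-1 + p)/(3*p))*(⅓) = (-1 + p)/(9*p))
(154 - 1)*S(13) = (154 - 1)*((⅑)*(-1 + 13)/13) = 153*((⅑)*(1/13)*12) = 153*(4/39) = 204/13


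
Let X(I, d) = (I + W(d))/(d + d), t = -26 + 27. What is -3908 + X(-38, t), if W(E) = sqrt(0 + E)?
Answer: -7853/2 ≈ -3926.5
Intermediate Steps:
W(E) = sqrt(E)
t = 1
X(I, d) = (I + sqrt(d))/(2*d) (X(I, d) = (I + sqrt(d))/(d + d) = (I + sqrt(d))/((2*d)) = (I + sqrt(d))*(1/(2*d)) = (I + sqrt(d))/(2*d))
-3908 + X(-38, t) = -3908 + (1/2)*(-38 + sqrt(1))/1 = -3908 + (1/2)*1*(-38 + 1) = -3908 + (1/2)*1*(-37) = -3908 - 37/2 = -7853/2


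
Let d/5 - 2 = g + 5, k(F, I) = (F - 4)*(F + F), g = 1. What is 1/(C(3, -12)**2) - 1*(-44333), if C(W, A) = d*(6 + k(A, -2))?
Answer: 10788878880001/243360000 ≈ 44333.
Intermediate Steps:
k(F, I) = 2*F*(-4 + F) (k(F, I) = (-4 + F)*(2*F) = 2*F*(-4 + F))
d = 40 (d = 10 + 5*(1 + 5) = 10 + 5*6 = 10 + 30 = 40)
C(W, A) = 240 + 80*A*(-4 + A) (C(W, A) = 40*(6 + 2*A*(-4 + A)) = 240 + 80*A*(-4 + A))
1/(C(3, -12)**2) - 1*(-44333) = 1/((240 + 80*(-12)*(-4 - 12))**2) - 1*(-44333) = 1/((240 + 80*(-12)*(-16))**2) + 44333 = 1/((240 + 15360)**2) + 44333 = 1/(15600**2) + 44333 = 1/243360000 + 44333 = 10788878880001/243360000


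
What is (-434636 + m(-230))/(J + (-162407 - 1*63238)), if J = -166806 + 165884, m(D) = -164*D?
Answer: 396916/226567 ≈ 1.7519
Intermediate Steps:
J = -922
(-434636 + m(-230))/(J + (-162407 - 1*63238)) = (-434636 - 164*(-230))/(-922 + (-162407 - 1*63238)) = (-434636 + 37720)/(-922 + (-162407 - 63238)) = -396916/(-922 - 225645) = -396916/(-226567) = -396916*(-1/226567) = 396916/226567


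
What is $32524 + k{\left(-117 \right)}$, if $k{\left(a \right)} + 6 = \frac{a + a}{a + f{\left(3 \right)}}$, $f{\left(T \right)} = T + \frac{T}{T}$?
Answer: $\frac{3674768}{113} \approx 32520.0$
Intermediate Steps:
$f{\left(T \right)} = 1 + T$ ($f{\left(T \right)} = T + 1 = 1 + T$)
$k{\left(a \right)} = -6 + \frac{2 a}{4 + a}$ ($k{\left(a \right)} = -6 + \frac{a + a}{a + \left(1 + 3\right)} = -6 + \frac{2 a}{a + 4} = -6 + \frac{2 a}{4 + a}$)
$32524 + k{\left(-117 \right)} = 32524 + \frac{4 \left(-6 - -117\right)}{4 - 117} = 32524 + \frac{4 \left(-6 + 117\right)}{-113} = 32524 + 4 \left(- \frac{1}{113}\right) 111 = 32524 - \frac{444}{113} = \frac{3674768}{113}$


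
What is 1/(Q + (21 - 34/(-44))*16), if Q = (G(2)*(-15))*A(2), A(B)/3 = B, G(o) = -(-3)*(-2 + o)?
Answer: 11/3832 ≈ 0.0028706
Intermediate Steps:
G(o) = -6 + 3*o (G(o) = -(6 - 3*o) = -6 + 3*o)
A(B) = 3*B
Q = 0 (Q = ((-6 + 3*2)*(-15))*(3*2) = ((-6 + 6)*(-15))*6 = (0*(-15))*6 = 0*6 = 0)
1/(Q + (21 - 34/(-44))*16) = 1/(0 + (21 - 34/(-44))*16) = 1/(0 + (21 - 34*(-1/44))*16) = 1/(0 + (21 + 17/22)*16) = 1/(0 + (479/22)*16) = 1/(0 + 3832/11) = 1/(3832/11) = 11/3832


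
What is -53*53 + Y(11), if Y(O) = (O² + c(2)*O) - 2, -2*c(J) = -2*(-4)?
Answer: -2734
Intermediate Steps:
c(J) = -4 (c(J) = -(-1)*(-4) = -½*8 = -4)
Y(O) = -2 + O² - 4*O (Y(O) = (O² - 4*O) - 2 = -2 + O² - 4*O)
-53*53 + Y(11) = -53*53 + (-2 + 11² - 4*11) = -2809 + (-2 + 121 - 44) = -2809 + 75 = -2734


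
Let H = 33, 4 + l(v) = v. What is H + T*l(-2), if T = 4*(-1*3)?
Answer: 105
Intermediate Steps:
l(v) = -4 + v
T = -12 (T = 4*(-3) = -12)
H + T*l(-2) = 33 - 12*(-4 - 2) = 33 - 12*(-6) = 33 + 72 = 105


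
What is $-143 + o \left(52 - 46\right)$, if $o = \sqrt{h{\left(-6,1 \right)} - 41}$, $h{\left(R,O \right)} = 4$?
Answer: $-143 + 6 i \sqrt{37} \approx -143.0 + 36.497 i$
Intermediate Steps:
$o = i \sqrt{37}$ ($o = \sqrt{4 - 41} = \sqrt{-37} = i \sqrt{37} \approx 6.0828 i$)
$-143 + o \left(52 - 46\right) = -143 + i \sqrt{37} \left(52 - 46\right) = -143 + i \sqrt{37} \cdot 6 = -143 + 6 i \sqrt{37}$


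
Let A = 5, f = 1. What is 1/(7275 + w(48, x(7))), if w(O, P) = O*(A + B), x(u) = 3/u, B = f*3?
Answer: 1/7659 ≈ 0.00013057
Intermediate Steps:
B = 3 (B = 1*3 = 3)
w(O, P) = 8*O (w(O, P) = O*(5 + 3) = O*8 = 8*O)
1/(7275 + w(48, x(7))) = 1/(7275 + 8*48) = 1/(7275 + 384) = 1/7659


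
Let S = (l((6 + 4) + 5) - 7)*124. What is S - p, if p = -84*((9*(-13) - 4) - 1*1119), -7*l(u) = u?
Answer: -737056/7 ≈ -1.0529e+5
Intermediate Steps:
l(u) = -u/7
S = -7936/7 (S = (-((6 + 4) + 5)/7 - 7)*124 = (-(10 + 5)/7 - 7)*124 = (-1/7*15 - 7)*124 = (-15/7 - 7)*124 = -64/7*124 = -7936/7 ≈ -1133.7)
p = 104160 (p = -84*((-117 - 4) - 1119) = -84*(-121 - 1119) = -84*(-1240) = 104160)
S - p = -7936/7 - 1*104160 = -7936/7 - 104160 = -737056/7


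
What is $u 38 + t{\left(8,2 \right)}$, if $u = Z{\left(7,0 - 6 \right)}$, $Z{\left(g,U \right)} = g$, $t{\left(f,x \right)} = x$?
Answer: $268$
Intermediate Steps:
$u = 7$
$u 38 + t{\left(8,2 \right)} = 7 \cdot 38 + 2 = 266 + 2 = 268$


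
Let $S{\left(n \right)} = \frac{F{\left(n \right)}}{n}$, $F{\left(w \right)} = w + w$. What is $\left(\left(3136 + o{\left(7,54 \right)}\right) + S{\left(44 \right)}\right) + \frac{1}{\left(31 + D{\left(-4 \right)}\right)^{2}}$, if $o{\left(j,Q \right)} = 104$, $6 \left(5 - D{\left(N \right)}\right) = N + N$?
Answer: $\frac{40667657}{12544} \approx 3242.0$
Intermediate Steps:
$D{\left(N \right)} = 5 - \frac{N}{3}$ ($D{\left(N \right)} = 5 - \frac{N + N}{6} = 5 - \frac{2 N}{6} = 5 - \frac{N}{3}$)
$F{\left(w \right)} = 2 w$
$S{\left(n \right)} = 2$ ($S{\left(n \right)} = \frac{2 n}{n} = 2$)
$\left(\left(3136 + o{\left(7,54 \right)}\right) + S{\left(44 \right)}\right) + \frac{1}{\left(31 + D{\left(-4 \right)}\right)^{2}} = \left(\left(3136 + 104\right) + 2\right) + \frac{1}{\left(31 + \left(5 - - \frac{4}{3}\right)\right)^{2}} = \left(3240 + 2\right) + \frac{1}{\left(31 + \left(5 + \frac{4}{3}\right)\right)^{2}} = 3242 + \frac{1}{\left(31 + \frac{19}{3}\right)^{2}} = 3242 + \frac{1}{\left(\frac{112}{3}\right)^{2}} = 3242 + \frac{1}{\frac{12544}{9}} = 3242 + \frac{9}{12544} = \frac{40667657}{12544}$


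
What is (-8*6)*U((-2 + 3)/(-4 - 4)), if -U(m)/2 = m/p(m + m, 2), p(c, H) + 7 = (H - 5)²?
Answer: -6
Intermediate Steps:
p(c, H) = -7 + (-5 + H)² (p(c, H) = -7 + (H - 5)² = -7 + (-5 + H)²)
U(m) = -m (U(m) = -2*m/(-7 + (-5 + 2)²) = -2*m/(-7 + (-3)²) = -2*m/(-7 + 9) = -2*m/2 = -m)
(-8*6)*U((-2 + 3)/(-4 - 4)) = (-8*6)*(-(-2 + 3)/(-4 - 4)) = -(-48)*1/(-8) = -(-48)*1*(-⅛) = -(-48)*(-1)/8 = -48*⅛ = -6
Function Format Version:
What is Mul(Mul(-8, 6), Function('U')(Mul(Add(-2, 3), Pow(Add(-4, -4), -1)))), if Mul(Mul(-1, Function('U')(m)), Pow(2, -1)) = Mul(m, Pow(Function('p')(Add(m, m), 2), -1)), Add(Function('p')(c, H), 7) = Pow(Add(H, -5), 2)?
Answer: -6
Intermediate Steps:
Function('p')(c, H) = Add(-7, Pow(Add(-5, H), 2)) (Function('p')(c, H) = Add(-7, Pow(Add(H, -5), 2)) = Add(-7, Pow(Add(-5, H), 2)))
Function('U')(m) = Mul(-1, m) (Function('U')(m) = Mul(-2, Mul(m, Pow(Add(-7, Pow(Add(-5, 2), 2)), -1))) = Mul(-2, Mul(m, Pow(Add(-7, Pow(-3, 2)), -1))) = Mul(-2, Mul(m, Pow(Add(-7, 9), -1))) = Mul(-2, Mul(m, Pow(2, -1))) = Mul(-2, Mul(m, Rational(1, 2))) = Mul(-2, Mul(Rational(1, 2), m)) = Mul(-1, m))
Mul(Mul(-8, 6), Function('U')(Mul(Add(-2, 3), Pow(Add(-4, -4), -1)))) = Mul(Mul(-8, 6), Mul(-1, Mul(Add(-2, 3), Pow(Add(-4, -4), -1)))) = Mul(-48, Mul(-1, Mul(1, Pow(-8, -1)))) = Mul(-48, Mul(-1, Mul(1, Rational(-1, 8)))) = Mul(-48, Mul(-1, Rational(-1, 8))) = Mul(-48, Rational(1, 8)) = -6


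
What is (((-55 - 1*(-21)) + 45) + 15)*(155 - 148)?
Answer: 182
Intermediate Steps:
(((-55 - 1*(-21)) + 45) + 15)*(155 - 148) = (((-55 + 21) + 45) + 15)*7 = ((-34 + 45) + 15)*7 = (11 + 15)*7 = 26*7 = 182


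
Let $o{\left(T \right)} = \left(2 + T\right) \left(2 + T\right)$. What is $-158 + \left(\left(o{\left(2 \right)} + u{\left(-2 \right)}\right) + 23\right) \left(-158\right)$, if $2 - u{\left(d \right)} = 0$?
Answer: $-6636$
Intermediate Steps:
$o{\left(T \right)} = \left(2 + T\right)^{2}$
$u{\left(d \right)} = 2$ ($u{\left(d \right)} = 2 - 0 = 2 + 0 = 2$)
$-158 + \left(\left(o{\left(2 \right)} + u{\left(-2 \right)}\right) + 23\right) \left(-158\right) = -158 + \left(\left(\left(2 + 2\right)^{2} + 2\right) + 23\right) \left(-158\right) = -158 + \left(\left(4^{2} + 2\right) + 23\right) \left(-158\right) = -158 + \left(\left(16 + 2\right) + 23\right) \left(-158\right) = -158 + \left(18 + 23\right) \left(-158\right) = -158 + 41 \left(-158\right) = -158 - 6478 = -6636$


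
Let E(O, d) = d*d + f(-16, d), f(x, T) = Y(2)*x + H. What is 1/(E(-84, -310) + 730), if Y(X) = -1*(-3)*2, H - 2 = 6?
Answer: 1/96742 ≈ 1.0337e-5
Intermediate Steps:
H = 8 (H = 2 + 6 = 8)
Y(X) = 6 (Y(X) = 3*2 = 6)
f(x, T) = 8 + 6*x (f(x, T) = 6*x + 8 = 8 + 6*x)
E(O, d) = -88 + d² (E(O, d) = d*d + (8 + 6*(-16)) = d² + (8 - 96) = d² - 88 = -88 + d²)
1/(E(-84, -310) + 730) = 1/((-88 + (-310)²) + 730) = 1/((-88 + 96100) + 730) = 1/(96012 + 730) = 1/96742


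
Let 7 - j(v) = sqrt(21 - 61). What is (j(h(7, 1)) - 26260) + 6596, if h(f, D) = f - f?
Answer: -19657 - 2*I*sqrt(10) ≈ -19657.0 - 6.3246*I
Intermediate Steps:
h(f, D) = 0
j(v) = 7 - 2*I*sqrt(10) (j(v) = 7 - sqrt(21 - 61) = 7 - sqrt(-40) = 7 - 2*I*sqrt(10))
(j(h(7, 1)) - 26260) + 6596 = ((7 - 2*I*sqrt(10)) - 26260) + 6596 = (-26253 - 2*I*sqrt(10)) + 6596 = -19657 - 2*I*sqrt(10)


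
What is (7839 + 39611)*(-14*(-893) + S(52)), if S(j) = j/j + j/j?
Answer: 593314800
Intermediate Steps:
S(j) = 2 (S(j) = 1 + 1 = 2)
(7839 + 39611)*(-14*(-893) + S(52)) = (7839 + 39611)*(-14*(-893) + 2) = 47450*(12502 + 2) = 47450*12504 = 593314800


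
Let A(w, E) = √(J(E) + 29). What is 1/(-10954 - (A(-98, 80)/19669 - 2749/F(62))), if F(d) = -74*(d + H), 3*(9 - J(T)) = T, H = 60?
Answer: -60954363927875036892/667712662894214782031011 + 94301035088*√102/667712662894214782031011 ≈ -9.1288e-5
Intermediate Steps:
J(T) = 9 - T/3
F(d) = -4440 - 74*d (F(d) = -74*(d + 60) = -74*(60 + d) = -(4440 + 74*d) = -4440 - 74*d)
A(w, E) = √(38 - E/3) (A(w, E) = √((9 - E/3) + 29) = √(38 - E/3))
1/(-10954 - (A(-98, 80)/19669 - 2749/F(62))) = 1/(-10954 - ((√(342 - 3*80)/3)/19669 - 2749/(-4440 - 74*62))) = 1/(-10954 - ((√(342 - 240)/3)*(1/19669) - 2749/(-4440 - 4588))) = 1/(-10954 - ((√102/3)*(1/19669) - 2749/(-9028))) = 1/(-10954 - (√102/59007 - 2749*(-1/9028))) = 1/(-10954 - (√102/59007 + 2749/9028)) = 1/(-10954 - (2749/9028 + √102/59007)) = 1/(-10954 + (-2749/9028 - √102/59007)) = 1/(-98895461/9028 - √102/59007)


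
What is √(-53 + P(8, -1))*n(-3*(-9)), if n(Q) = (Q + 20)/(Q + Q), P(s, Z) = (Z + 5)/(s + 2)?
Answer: 47*I*√1315/270 ≈ 6.3124*I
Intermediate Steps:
P(s, Z) = (5 + Z)/(2 + s)
n(Q) = (20 + Q)/(2*Q) (n(Q) = (20 + Q)/((2*Q)) = (20 + Q)*(1/(2*Q)) = (20 + Q)/(2*Q))
√(-53 + P(8, -1))*n(-3*(-9)) = √(-53 + (5 - 1)/(2 + 8))*((20 - 3*(-9))/(2*((-3*(-9))))) = √(-53 + 4/10)*((½)*(20 + 27)/27) = √(-53 + (⅒)*4)*((½)*(1/27)*47) = √(-53 + ⅖)*(47/54) = √(-263/5)*(47/54) = (I*√1315/5)*(47/54) = 47*I*√1315/270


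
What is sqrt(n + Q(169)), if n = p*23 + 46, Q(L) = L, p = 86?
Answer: sqrt(2193) ≈ 46.829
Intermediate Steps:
n = 2024 (n = 86*23 + 46 = 1978 + 46 = 2024)
sqrt(n + Q(169)) = sqrt(2024 + 169) = sqrt(2193)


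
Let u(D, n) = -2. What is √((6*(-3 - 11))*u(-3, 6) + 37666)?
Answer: √37834 ≈ 194.51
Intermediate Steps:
√((6*(-3 - 11))*u(-3, 6) + 37666) = √((6*(-3 - 11))*(-2) + 37666) = √((6*(-14))*(-2) + 37666) = √(-84*(-2) + 37666) = √(168 + 37666) = √37834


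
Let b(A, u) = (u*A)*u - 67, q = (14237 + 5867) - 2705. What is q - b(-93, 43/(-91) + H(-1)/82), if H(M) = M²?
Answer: 973629428829/55681444 ≈ 17486.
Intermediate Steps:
q = 17399 (q = 20104 - 2705 = 17399)
b(A, u) = -67 + A*u² (b(A, u) = (A*u)*u - 67 = A*u² - 67 = -67 + A*u²)
q - b(-93, 43/(-91) + H(-1)/82) = 17399 - (-67 - 93*(43/(-91) + (-1)²/82)²) = 17399 - (-67 - 93*(43*(-1/91) + 1*(1/82))²) = 17399 - (-67 - 93*(-43/91 + 1/82)²) = 17399 - (-67 - 93*(-3435/7462)²) = 17399 - (-67 - 93*11799225/55681444) = 17399 - (-67 - 1097327925/55681444) = 17399 - 1*(-4827984673/55681444) = 17399 + 4827984673/55681444 = 973629428829/55681444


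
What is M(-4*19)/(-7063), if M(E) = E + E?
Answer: 152/7063 ≈ 0.021521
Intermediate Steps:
M(E) = 2*E
M(-4*19)/(-7063) = (2*(-4*19))/(-7063) = (2*(-76))*(-1/7063) = -152*(-1/7063) = 152/7063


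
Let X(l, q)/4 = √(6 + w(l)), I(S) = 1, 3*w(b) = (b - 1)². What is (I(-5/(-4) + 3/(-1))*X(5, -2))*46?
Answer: 184*√102/3 ≈ 619.44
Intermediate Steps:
w(b) = (-1 + b)²/3 (w(b) = (b - 1)²/3 = (-1 + b)²/3)
X(l, q) = 4*√(6 + (-1 + l)²/3)
(I(-5/(-4) + 3/(-1))*X(5, -2))*46 = (1*(4*√(54 + 3*(-1 + 5)²)/3))*46 = (1*(4*√(54 + 3*4²)/3))*46 = (1*(4*√(54 + 3*16)/3))*46 = (1*(4*√(54 + 48)/3))*46 = (1*(4*√102/3))*46 = (4*√102/3)*46 = 184*√102/3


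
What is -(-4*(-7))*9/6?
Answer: -42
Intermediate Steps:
-(-4*(-7))*9/6 = -28*9*(⅙) = -28*3/2 = -1*42 = -42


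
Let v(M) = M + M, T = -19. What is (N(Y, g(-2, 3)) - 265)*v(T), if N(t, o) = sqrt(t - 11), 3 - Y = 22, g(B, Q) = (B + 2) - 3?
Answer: 10070 - 38*I*sqrt(30) ≈ 10070.0 - 208.13*I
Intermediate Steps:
g(B, Q) = -1 + B (g(B, Q) = (2 + B) - 3 = -1 + B)
Y = -19 (Y = 3 - 1*22 = 3 - 22 = -19)
N(t, o) = sqrt(-11 + t)
v(M) = 2*M
(N(Y, g(-2, 3)) - 265)*v(T) = (sqrt(-11 - 19) - 265)*(2*(-19)) = (sqrt(-30) - 265)*(-38) = (I*sqrt(30) - 265)*(-38) = (-265 + I*sqrt(30))*(-38) = 10070 - 38*I*sqrt(30)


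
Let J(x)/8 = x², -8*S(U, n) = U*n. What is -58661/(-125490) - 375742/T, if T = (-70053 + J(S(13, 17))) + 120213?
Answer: -350810360659/56485684290 ≈ -6.2106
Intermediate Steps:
S(U, n) = -U*n/8
J(x) = 8*x²
T = 450121/8 (T = (-70053 + 8*(-⅛*13*17)²) + 120213 = (-70053 + 8*(-221/8)²) + 120213 = (-70053 + 8*(48841/64)) + 120213 = (-70053 + 48841/8) + 120213 = -511583/8 + 120213 = 450121/8 ≈ 56265.)
-58661/(-125490) - 375742/T = -58661/(-125490) - 375742/450121/8 = -58661*(-1/125490) - 375742*8/450121 = 58661/125490 - 3005936/450121 = -350810360659/56485684290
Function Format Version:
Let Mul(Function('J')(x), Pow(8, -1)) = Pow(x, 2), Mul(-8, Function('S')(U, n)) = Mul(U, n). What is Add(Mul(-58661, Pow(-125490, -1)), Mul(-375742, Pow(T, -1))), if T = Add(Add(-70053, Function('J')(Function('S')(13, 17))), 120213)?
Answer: Rational(-350810360659, 56485684290) ≈ -6.2106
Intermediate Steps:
Function('S')(U, n) = Mul(Rational(-1, 8), U, n) (Function('S')(U, n) = Mul(Rational(-1, 8), Mul(U, n)) = Mul(Rational(-1, 8), U, n))
Function('J')(x) = Mul(8, Pow(x, 2))
T = Rational(450121, 8) (T = Add(Add(-70053, Mul(8, Pow(Mul(Rational(-1, 8), 13, 17), 2))), 120213) = Add(Add(-70053, Mul(8, Pow(Rational(-221, 8), 2))), 120213) = Add(Add(-70053, Mul(8, Rational(48841, 64))), 120213) = Add(Add(-70053, Rational(48841, 8)), 120213) = Add(Rational(-511583, 8), 120213) = Rational(450121, 8) ≈ 56265.)
Add(Mul(-58661, Pow(-125490, -1)), Mul(-375742, Pow(T, -1))) = Add(Mul(-58661, Pow(-125490, -1)), Mul(-375742, Pow(Rational(450121, 8), -1))) = Add(Mul(-58661, Rational(-1, 125490)), Mul(-375742, Rational(8, 450121))) = Add(Rational(58661, 125490), Rational(-3005936, 450121)) = Rational(-350810360659, 56485684290)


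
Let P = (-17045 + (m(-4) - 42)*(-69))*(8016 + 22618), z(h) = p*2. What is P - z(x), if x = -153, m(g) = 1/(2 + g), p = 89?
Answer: -432322503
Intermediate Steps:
z(h) = 178 (z(h) = 89*2 = 178)
P = -432322325 (P = (-17045 + (1/(2 - 4) - 42)*(-69))*(8016 + 22618) = (-17045 + (1/(-2) - 42)*(-69))*30634 = (-17045 + (-1/2 - 42)*(-69))*30634 = (-17045 - 85/2*(-69))*30634 = (-17045 + 5865/2)*30634 = -28225/2*30634 = -432322325)
P - z(x) = -432322325 - 1*178 = -432322325 - 178 = -432322503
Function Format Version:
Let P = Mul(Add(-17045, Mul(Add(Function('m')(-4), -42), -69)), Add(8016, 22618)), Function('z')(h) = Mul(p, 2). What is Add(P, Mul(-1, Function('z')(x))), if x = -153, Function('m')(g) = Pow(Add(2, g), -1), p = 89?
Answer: -432322503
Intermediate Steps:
Function('z')(h) = 178 (Function('z')(h) = Mul(89, 2) = 178)
P = -432322325 (P = Mul(Add(-17045, Mul(Add(Pow(Add(2, -4), -1), -42), -69)), Add(8016, 22618)) = Mul(Add(-17045, Mul(Add(Pow(-2, -1), -42), -69)), 30634) = Mul(Add(-17045, Mul(Add(Rational(-1, 2), -42), -69)), 30634) = Mul(Add(-17045, Mul(Rational(-85, 2), -69)), 30634) = Mul(Add(-17045, Rational(5865, 2)), 30634) = Mul(Rational(-28225, 2), 30634) = -432322325)
Add(P, Mul(-1, Function('z')(x))) = Add(-432322325, Mul(-1, 178)) = Add(-432322325, -178) = -432322503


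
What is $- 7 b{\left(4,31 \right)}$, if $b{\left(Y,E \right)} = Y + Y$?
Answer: $-56$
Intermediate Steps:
$b{\left(Y,E \right)} = 2 Y$
$- 7 b{\left(4,31 \right)} = - 7 \cdot 2 \cdot 4 = \left(-7\right) 8 = -56$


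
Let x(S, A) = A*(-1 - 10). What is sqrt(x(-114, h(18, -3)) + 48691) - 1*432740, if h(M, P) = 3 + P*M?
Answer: -432740 + 2*sqrt(12313) ≈ -4.3252e+5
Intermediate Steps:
h(M, P) = 3 + M*P
x(S, A) = -11*A (x(S, A) = A*(-11) = -11*A)
sqrt(x(-114, h(18, -3)) + 48691) - 1*432740 = sqrt(-11*(3 + 18*(-3)) + 48691) - 1*432740 = sqrt(-11*(3 - 54) + 48691) - 432740 = sqrt(-11*(-51) + 48691) - 432740 = sqrt(561 + 48691) - 432740 = sqrt(49252) - 432740 = 2*sqrt(12313) - 432740 = -432740 + 2*sqrt(12313)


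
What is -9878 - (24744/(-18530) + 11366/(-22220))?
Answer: -203318685557/20586830 ≈ -9876.2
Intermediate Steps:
-9878 - (24744/(-18530) + 11366/(-22220)) = -9878 - (24744*(-1/18530) + 11366*(-1/22220)) = -9878 - (-12372/9265 - 5683/11110) = -9878 - 1*(-38021183/20586830) = -9878 + 38021183/20586830 = -203318685557/20586830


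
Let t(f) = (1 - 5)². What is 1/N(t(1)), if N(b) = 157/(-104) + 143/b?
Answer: 208/1545 ≈ 0.13463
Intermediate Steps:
t(f) = 16 (t(f) = (-4)² = 16)
N(b) = -157/104 + 143/b (N(b) = 157*(-1/104) + 143/b = -157/104 + 143/b)
1/N(t(1)) = 1/(-157/104 + 143/16) = 1/(1545/208) = 208/1545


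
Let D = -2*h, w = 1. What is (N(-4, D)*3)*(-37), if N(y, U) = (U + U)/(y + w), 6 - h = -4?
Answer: -1480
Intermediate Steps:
h = 10 (h = 6 - 1*(-4) = 6 + 4 = 10)
D = -20 (D = -2*10 = -20)
N(y, U) = 2*U/(1 + y) (N(y, U) = (U + U)/(y + 1) = (2*U)/(1 + y) = 2*U/(1 + y))
(N(-4, D)*3)*(-37) = ((2*(-20)/(1 - 4))*3)*(-37) = ((2*(-20)/(-3))*3)*(-37) = ((2*(-20)*(-⅓))*3)*(-37) = ((40/3)*3)*(-37) = 40*(-37) = -1480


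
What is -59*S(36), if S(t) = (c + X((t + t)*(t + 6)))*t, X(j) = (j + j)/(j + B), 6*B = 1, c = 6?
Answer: -308315592/18145 ≈ -16992.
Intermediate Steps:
B = 1/6 (B = (1/6)*1 = 1/6 ≈ 0.16667)
X(j) = 2*j/(1/6 + j) (X(j) = (j + j)/(j + 1/6) = (2*j)/(1/6 + j) = 2*j/(1/6 + j))
S(t) = t*(6 + 24*t*(6 + t)/(1 + 12*t*(6 + t))) (S(t) = (6 + 12*((t + t)*(t + 6))/(1 + 6*((t + t)*(t + 6))))*t = (6 + 12*((2*t)*(6 + t))/(1 + 6*((2*t)*(6 + t))))*t = (6 + 12*(2*t*(6 + t))/(1 + 6*(2*t*(6 + t))))*t = (6 + 12*(2*t*(6 + t))/(1 + 12*t*(6 + t)))*t = (6 + 24*t*(6 + t)/(1 + 12*t*(6 + t)))*t = t*(6 + 24*t*(6 + t)/(1 + 12*t*(6 + t))))
-59*S(36) = -354*36*(1 + 16*36*(6 + 36))/(1 + 12*36*(6 + 36)) = -354*36*(1 + 16*36*42)/(1 + 12*36*42) = -354*36*(1 + 24192)/(1 + 18144) = -354*36*24193/18145 = -59*5225688/18145 = -308315592/18145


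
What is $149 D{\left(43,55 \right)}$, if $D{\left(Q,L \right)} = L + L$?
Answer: $16390$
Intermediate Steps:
$D{\left(Q,L \right)} = 2 L$
$149 D{\left(43,55 \right)} = 149 \cdot 2 \cdot 55 = 149 \cdot 110 = 16390$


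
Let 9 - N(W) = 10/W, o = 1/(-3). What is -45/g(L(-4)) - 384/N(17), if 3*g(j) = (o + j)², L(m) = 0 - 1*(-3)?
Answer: -591537/9152 ≈ -64.635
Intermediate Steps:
o = -⅓ ≈ -0.33333
L(m) = 3 (L(m) = 0 + 3 = 3)
g(j) = (-⅓ + j)²/3
N(W) = 9 - 10/W
-45/g(L(-4)) - 384/N(17) = -45*27/(-1 + 3*3)² - 384/(9 - 10/17) = -45*27/(-1 + 9)² - 384/(9 - 10*1/17) = -45/((1/27)*8²) - 384/(9 - 10/17) = -45/((1/27)*64) - 384/143/17 = -45/64/27 - 384*17/143 = -45*27/64 - 6528/143 = -1215/64 - 6528/143 = -591537/9152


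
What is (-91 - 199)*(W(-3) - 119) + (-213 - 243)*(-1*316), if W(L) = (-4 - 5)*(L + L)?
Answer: 162946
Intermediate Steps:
W(L) = -18*L
(-91 - 199)*(W(-3) - 119) + (-213 - 243)*(-1*316) = (-91 - 199)*(-18*(-3) - 119) + (-213 - 243)*(-1*316) = -290*(54 - 119) - 456*(-316) = -290*(-65) + 144096 = 18850 + 144096 = 162946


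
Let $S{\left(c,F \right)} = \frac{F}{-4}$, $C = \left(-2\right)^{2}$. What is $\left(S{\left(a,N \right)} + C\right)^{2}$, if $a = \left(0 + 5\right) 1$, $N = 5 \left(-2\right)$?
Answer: $\frac{169}{4} \approx 42.25$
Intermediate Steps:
$N = -10$
$C = 4$
$a = 5$ ($a = 5 \cdot 1 = 5$)
$S{\left(c,F \right)} = - \frac{F}{4}$ ($S{\left(c,F \right)} = F \left(- \frac{1}{4}\right) = - \frac{F}{4}$)
$\left(S{\left(a,N \right)} + C\right)^{2} = \left(\left(- \frac{1}{4}\right) \left(-10\right) + 4\right)^{2} = \left(\frac{5}{2} + 4\right)^{2} = \left(\frac{13}{2}\right)^{2} = \frac{169}{4}$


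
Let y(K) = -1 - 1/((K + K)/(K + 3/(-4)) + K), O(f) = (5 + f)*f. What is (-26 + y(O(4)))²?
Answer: 2335112329/3196944 ≈ 730.42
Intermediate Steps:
O(f) = f*(5 + f)
y(K) = -1 - 1/(K + 2*K/(-¾ + K)) (y(K) = -1 - 1/((2*K)/(K + 3*(-¼)) + K) = -1 - 1/((2*K)/(K - ¾) + K) = -1 - 1/((2*K)/(-¾ + K) + K) = -1 - 1/(2*K/(-¾ + K) + K) = -1 - 1/(K + 2*K/(-¾ + K)))
(-26 + y(O(4)))² = (-26 + (3 - 36*(5 + 4) - 4*16*(5 + 4)²)/(((4*(5 + 4)))*(5 + 4*(4*(5 + 4)))))² = (-26 + (3 - 36*9 - 4*(4*9)²)/(((4*9))*(5 + 4*(4*9))))² = (-26 + (3 - 9*36 - 4*36²)/(36*(5 + 4*36)))² = (-26 + (3 - 324 - 4*1296)/(36*(5 + 144)))² = (-26 + (1/36)*(3 - 324 - 5184)/149)² = (-26 + (1/36)*(1/149)*(-5505))² = (-26 - 1835/1788)² = (-48323/1788)² = 2335112329/3196944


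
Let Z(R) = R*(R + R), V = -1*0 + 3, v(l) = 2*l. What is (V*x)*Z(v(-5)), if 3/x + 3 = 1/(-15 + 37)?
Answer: -7920/13 ≈ -609.23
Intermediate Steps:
V = 3 (V = 0 + 3 = 3)
Z(R) = 2*R**2 (Z(R) = R*(2*R) = 2*R**2)
x = -66/65 (x = 3/(-3 + 1/(-15 + 37)) = 3/(-3 + 1/22) = 3/(-65/22) = 3*(-22/65) = -66/65 ≈ -1.0154)
(V*x)*Z(v(-5)) = (3*(-66/65))*(2*(2*(-5))**2) = -396*(-10)**2/65 = -396*100/65 = -198/65*200 = -7920/13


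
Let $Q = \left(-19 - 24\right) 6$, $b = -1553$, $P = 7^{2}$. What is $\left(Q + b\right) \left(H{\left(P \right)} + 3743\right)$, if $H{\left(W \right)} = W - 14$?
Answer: $-6841958$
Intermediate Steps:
$P = 49$
$Q = -258$ ($Q = \left(-43\right) 6 = -258$)
$H{\left(W \right)} = -14 + W$
$\left(Q + b\right) \left(H{\left(P \right)} + 3743\right) = \left(-258 - 1553\right) \left(\left(-14 + 49\right) + 3743\right) = - 1811 \left(35 + 3743\right) = \left(-1811\right) 3778 = -6841958$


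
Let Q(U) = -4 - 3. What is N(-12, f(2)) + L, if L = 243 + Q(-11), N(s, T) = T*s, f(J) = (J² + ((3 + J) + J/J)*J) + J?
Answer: 20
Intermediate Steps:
Q(U) = -7
f(J) = J + J² + J*(4 + J) (f(J) = (J² + ((3 + J) + 1)*J) + J = (J² + (4 + J)*J) + J = (J² + J*(4 + J)) + J = J + J² + J*(4 + J))
L = 236 (L = 243 - 7 = 236)
N(-12, f(2)) + L = (2*(5 + 2*2))*(-12) + 236 = (2*(5 + 4))*(-12) + 236 = (2*9)*(-12) + 236 = 18*(-12) + 236 = -216 + 236 = 20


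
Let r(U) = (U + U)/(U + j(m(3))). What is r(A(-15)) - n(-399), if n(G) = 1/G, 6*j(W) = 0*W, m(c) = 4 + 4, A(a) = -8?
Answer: 799/399 ≈ 2.0025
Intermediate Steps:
m(c) = 8
j(W) = 0 (j(W) = (0*W)/6 = (⅙)*0 = 0)
r(U) = 2 (r(U) = (U + U)/(U + 0) = (2*U)/U = 2)
r(A(-15)) - n(-399) = 2 - 1/(-399) = 2 - 1*(-1/399) = 2 + 1/399 = 799/399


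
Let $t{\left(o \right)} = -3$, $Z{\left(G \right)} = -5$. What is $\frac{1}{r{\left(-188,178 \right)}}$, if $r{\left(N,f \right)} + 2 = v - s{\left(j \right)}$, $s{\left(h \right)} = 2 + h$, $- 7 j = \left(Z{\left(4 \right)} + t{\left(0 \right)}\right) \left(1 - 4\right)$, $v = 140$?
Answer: $\frac{7}{976} \approx 0.0071721$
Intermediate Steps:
$j = - \frac{24}{7}$ ($j = - \frac{\left(-5 - 3\right) \left(1 - 4\right)}{7} = - \frac{\left(-8\right) \left(-3\right)}{7} = \left(- \frac{1}{7}\right) 24 = - \frac{24}{7} \approx -3.4286$)
$r{\left(N,f \right)} = \frac{976}{7}$ ($r{\left(N,f \right)} = -2 + \left(140 - \left(2 - \frac{24}{7}\right)\right) = -2 + \left(140 - - \frac{10}{7}\right) = -2 + \left(140 + \frac{10}{7}\right) = -2 + \frac{990}{7} = \frac{976}{7}$)
$\frac{1}{r{\left(-188,178 \right)}} = \frac{1}{\frac{976}{7}} = \frac{7}{976}$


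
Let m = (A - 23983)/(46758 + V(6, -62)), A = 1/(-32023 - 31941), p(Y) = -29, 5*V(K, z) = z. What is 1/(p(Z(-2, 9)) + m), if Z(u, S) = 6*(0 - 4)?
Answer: -14950177792/441225399033 ≈ -0.033883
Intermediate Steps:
V(K, z) = z/5
Z(u, S) = -24 (Z(u, S) = 6*(-4) = -24)
A = -1/63964 (A = 1/(-63964) = -1/63964 ≈ -1.5634e-5)
m = -7670243065/14950177792 (m = (-1/63964 - 23983)/(46758 + (⅕)*(-62)) = -1534048613/(63964*(46758 - 62/5)) = -1534048613/(63964*233728/5) = -1534048613/63964*5/233728 = -7670243065/14950177792 ≈ -0.51305)
1/(p(Z(-2, 9)) + m) = 1/(-29 - 7670243065/14950177792) = 1/(-441225399033/14950177792) = -14950177792/441225399033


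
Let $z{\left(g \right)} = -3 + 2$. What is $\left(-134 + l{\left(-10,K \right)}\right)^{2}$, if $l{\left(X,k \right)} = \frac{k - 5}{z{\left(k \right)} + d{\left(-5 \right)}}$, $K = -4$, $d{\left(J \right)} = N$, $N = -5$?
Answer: $\frac{70225}{4} \approx 17556.0$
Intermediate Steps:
$z{\left(g \right)} = -1$
$d{\left(J \right)} = -5$
$l{\left(X,k \right)} = \frac{5}{6} - \frac{k}{6}$ ($l{\left(X,k \right)} = \frac{k - 5}{-1 - 5} = \frac{-5 + k}{-6} = \left(-5 + k\right) \left(- \frac{1}{6}\right) = \frac{5}{6} - \frac{k}{6}$)
$\left(-134 + l{\left(-10,K \right)}\right)^{2} = \left(-134 + \left(\frac{5}{6} - - \frac{2}{3}\right)\right)^{2} = \left(-134 + \left(\frac{5}{6} + \frac{2}{3}\right)\right)^{2} = \left(-134 + \frac{3}{2}\right)^{2} = \left(- \frac{265}{2}\right)^{2} = \frac{70225}{4}$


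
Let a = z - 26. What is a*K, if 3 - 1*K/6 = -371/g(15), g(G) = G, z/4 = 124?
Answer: 78208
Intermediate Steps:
z = 496 (z = 4*124 = 496)
a = 470 (a = 496 - 26 = 470)
K = 832/5 (K = 18 - (-2226)/15 = 18 - 6*(-371/15) = 18 + 742/5 = 832/5 ≈ 166.40)
a*K = 470*(832/5) = 78208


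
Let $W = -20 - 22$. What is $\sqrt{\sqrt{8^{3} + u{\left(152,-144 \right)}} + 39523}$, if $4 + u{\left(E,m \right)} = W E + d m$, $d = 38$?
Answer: $\sqrt{39523 + 2 i \sqrt{2837}} \approx 198.8 + 0.2679 i$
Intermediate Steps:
$W = -42$
$u{\left(E,m \right)} = -4 - 42 E + 38 m$ ($u{\left(E,m \right)} = -4 - \left(- 38 m + 42 E\right) = -4 - 42 E + 38 m$)
$\sqrt{\sqrt{8^{3} + u{\left(152,-144 \right)}} + 39523} = \sqrt{\sqrt{8^{3} - 11860} + 39523} = \sqrt{\sqrt{512 - 11860} + 39523} = \sqrt{\sqrt{-11348} + 39523} = \sqrt{2 i \sqrt{2837} + 39523} = \sqrt{39523 + 2 i \sqrt{2837}}$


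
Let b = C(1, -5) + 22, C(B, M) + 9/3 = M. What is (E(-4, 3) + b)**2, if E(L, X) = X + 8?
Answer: 625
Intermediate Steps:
C(B, M) = -3 + M
E(L, X) = 8 + X
b = 14 (b = (-3 - 5) + 22 = -8 + 22 = 14)
(E(-4, 3) + b)**2 = ((8 + 3) + 14)**2 = (11 + 14)**2 = 25**2 = 625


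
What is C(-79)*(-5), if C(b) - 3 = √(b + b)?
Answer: -15 - 5*I*√158 ≈ -15.0 - 62.849*I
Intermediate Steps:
C(b) = 3 + √2*√b (C(b) = 3 + √(b + b) = 3 + √(2*b) = 3 + √2*√b)
C(-79)*(-5) = (3 + √2*√(-79))*(-5) = (3 + √2*(I*√79))*(-5) = (3 + I*√158)*(-5) = -15 - 5*I*√158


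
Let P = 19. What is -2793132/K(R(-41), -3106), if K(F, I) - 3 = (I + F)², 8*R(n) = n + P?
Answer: -14896704/51543091 ≈ -0.28901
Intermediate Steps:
R(n) = 19/8 + n/8 (R(n) = (n + 19)/8 = (19 + n)/8 = 19/8 + n/8)
K(F, I) = 3 + (F + I)² (K(F, I) = 3 + (I + F)² = 3 + (F + I)²)
-2793132/K(R(-41), -3106) = -2793132/(3 + ((19/8 + (⅛)*(-41)) - 3106)²) = -2793132/(3 + ((19/8 - 41/8) - 3106)²) = -2793132/(3 + (-11/4 - 3106)²) = -2793132/(3 + (-12435/4)²) = -2793132/(3 + 154629225/16) = -2793132/154629273/16 = -2793132*16/154629273 = -14896704/51543091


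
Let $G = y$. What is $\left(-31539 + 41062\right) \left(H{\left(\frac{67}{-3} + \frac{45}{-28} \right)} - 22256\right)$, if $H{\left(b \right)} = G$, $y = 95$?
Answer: $-211039203$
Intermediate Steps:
$G = 95$
$H{\left(b \right)} = 95$
$\left(-31539 + 41062\right) \left(H{\left(\frac{67}{-3} + \frac{45}{-28} \right)} - 22256\right) = \left(-31539 + 41062\right) \left(95 - 22256\right) = 9523 \left(-22161\right) = -211039203$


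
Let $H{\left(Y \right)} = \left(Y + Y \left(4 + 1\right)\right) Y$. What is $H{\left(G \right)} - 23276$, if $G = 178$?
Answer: $166828$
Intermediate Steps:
$H{\left(Y \right)} = 6 Y^{2}$ ($H{\left(Y \right)} = \left(Y + Y 5\right) Y = \left(Y + 5 Y\right) Y = 6 Y Y = 6 Y^{2}$)
$H{\left(G \right)} - 23276 = 6 \cdot 178^{2} - 23276 = 6 \cdot 31684 - 23276 = 190104 - 23276 = 166828$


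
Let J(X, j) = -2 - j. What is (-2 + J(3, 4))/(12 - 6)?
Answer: -4/3 ≈ -1.3333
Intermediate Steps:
(-2 + J(3, 4))/(12 - 6) = (-2 + (-2 - 1*4))/(12 - 6) = (-2 + (-2 - 4))/6 = (-2 - 6)*(1/6) = -8*1/6 = -4/3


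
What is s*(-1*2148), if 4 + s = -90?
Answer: 201912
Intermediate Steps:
s = -94 (s = -4 - 90 = -94)
s*(-1*2148) = -(-94)*2148 = -94*(-2148) = 201912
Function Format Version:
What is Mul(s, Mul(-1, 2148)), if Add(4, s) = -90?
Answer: 201912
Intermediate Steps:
s = -94 (s = Add(-4, -90) = -94)
Mul(s, Mul(-1, 2148)) = Mul(-94, Mul(-1, 2148)) = Mul(-94, -2148) = 201912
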